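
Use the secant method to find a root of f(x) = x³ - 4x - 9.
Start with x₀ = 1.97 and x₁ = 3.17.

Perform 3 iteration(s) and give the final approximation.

f(x) = x³ - 4x - 9
x₀ = 1.97, x₁ = 3.17

Secant formula: x_{n+1} = x_n - f(x_n)(x_n - x_{n-1})/(f(x_n) - f(x_{n-1}))

Iteration 1:
  f(1.970000) = -9.234627
  f(3.170000) = 10.175013
  x_2 = 3.170000 - 10.175013×(3.170000 - 1.970000)/(10.175013 - (-9.234627))
       = 2.540930
Iteration 2:
  f(3.170000) = 10.175013
  f(2.540930) = -2.758644
  x_3 = 2.540930 - (-2.758644)×(2.540930 - 3.170000)/(-2.758644 - 10.175013)
       = 2.675106
Iteration 3:
  f(2.540930) = -2.758644
  f(2.675106) = -0.556855
  x_4 = 2.675106 - (-0.556855)×(2.675106 - 2.540930)/(-0.556855 - (-2.758644))
       = 2.709040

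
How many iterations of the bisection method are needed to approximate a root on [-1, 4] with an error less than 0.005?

We need (b-a)/2^n ≤ 0.005
(4 - (-1))/2^n ≤ 0.005
5/2^n ≤ 0.005
2^n ≥ 1000
n ≥ log₂(1000) = 9.97
n ≥ 10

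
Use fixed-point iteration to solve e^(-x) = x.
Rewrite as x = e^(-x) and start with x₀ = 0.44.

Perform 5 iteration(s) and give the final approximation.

Equation: e^(-x) = x
Fixed-point form: x = e^(-x)
x₀ = 0.44

x_1 = g(0.440000) = 0.644036
x_2 = g(0.644036) = 0.525168
x_3 = g(0.525168) = 0.591456
x_4 = g(0.591456) = 0.553521
x_5 = g(0.553521) = 0.574922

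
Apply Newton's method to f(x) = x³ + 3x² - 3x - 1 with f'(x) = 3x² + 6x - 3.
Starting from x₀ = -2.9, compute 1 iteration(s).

f(x) = x³ + 3x² - 3x - 1
f'(x) = 3x² + 6x - 3
x₀ = -2.9

Newton-Raphson formula: x_{n+1} = x_n - f(x_n)/f'(x_n)

Iteration 1:
  f(-2.900000) = 8.541000
  f'(-2.900000) = 4.830000
  x_1 = -2.900000 - 8.541000/4.830000 = -4.668323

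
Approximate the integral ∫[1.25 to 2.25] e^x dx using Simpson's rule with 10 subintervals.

f(x) = e^x
a = 1.25, b = 2.25, n = 10
h = (b - a)/n = 0.100000

Simpson's rule: (h/3)[f(x₀) + 4f(x₁) + 2f(x₂) + ... + f(xₙ)]

x_0 = 1.2500, f(x_0) = 3.490343, coefficient = 1
x_1 = 1.3500, f(x_1) = 3.857426, coefficient = 4
x_2 = 1.4500, f(x_2) = 4.263115, coefficient = 2
x_3 = 1.5500, f(x_3) = 4.711470, coefficient = 4
x_4 = 1.6500, f(x_4) = 5.206980, coefficient = 2
x_5 = 1.7500, f(x_5) = 5.754603, coefficient = 4
x_6 = 1.8500, f(x_6) = 6.359820, coefficient = 2
x_7 = 1.9500, f(x_7) = 7.028688, coefficient = 4
x_8 = 2.0500, f(x_8) = 7.767901, coefficient = 2
x_9 = 2.1500, f(x_9) = 8.584858, coefficient = 4
x_10 = 2.2500, f(x_10) = 9.487736, coefficient = 1

I ≈ (0.100000/3) × 179.921886 = 5.997396
Exact value: 5.997393
Error: 0.000003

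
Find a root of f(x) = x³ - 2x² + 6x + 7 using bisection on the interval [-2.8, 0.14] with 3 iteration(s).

f(x) = x³ - 2x² + 6x + 7
Initial interval: [-2.8, 0.14]

Iteration 1:
  c_1 = (-2.800000 + 0.140000)/2 = -1.330000
  f(c_1) = f(-1.330000) = -6.870437
  f(a) × f(c) ≥ 0, new interval: [-1.330000, 0.140000]
Iteration 2:
  c_2 = (-1.330000 + 0.140000)/2 = -0.595000
  f(c_2) = f(-0.595000) = 2.511305
  f(a) × f(c) < 0, new interval: [-1.330000, -0.595000]
Iteration 3:
  c_3 = (-1.330000 + (-0.595000))/2 = -0.962500
  f(c_3) = f(-0.962500) = -1.519479
  f(a) × f(c) ≥ 0, new interval: [-0.962500, -0.595000]

After 3 iteration(s), the approximation is c_3 = -0.962500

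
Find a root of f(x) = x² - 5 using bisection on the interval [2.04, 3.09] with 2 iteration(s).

f(x) = x² - 5
Initial interval: [2.04, 3.09]

Iteration 1:
  c_1 = (2.040000 + 3.090000)/2 = 2.565000
  f(c_1) = f(2.565000) = 1.579225
  f(a) × f(c) < 0, new interval: [2.040000, 2.565000]
Iteration 2:
  c_2 = (2.040000 + 2.565000)/2 = 2.302500
  f(c_2) = f(2.302500) = 0.301506
  f(a) × f(c) < 0, new interval: [2.040000, 2.302500]

After 2 iteration(s), the approximation is c_2 = 2.302500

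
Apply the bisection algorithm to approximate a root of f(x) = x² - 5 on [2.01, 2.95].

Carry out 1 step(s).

f(x) = x² - 5
Initial interval: [2.01, 2.95]

Iteration 1:
  c_1 = (2.010000 + 2.950000)/2 = 2.480000
  f(c_1) = f(2.480000) = 1.150400
  f(a) × f(c) < 0, new interval: [2.010000, 2.480000]

After 1 iteration(s), the approximation is c_1 = 2.480000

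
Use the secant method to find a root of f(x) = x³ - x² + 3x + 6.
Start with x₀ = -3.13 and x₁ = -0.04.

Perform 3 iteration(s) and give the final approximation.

f(x) = x³ - x² + 3x + 6
x₀ = -3.13, x₁ = -0.04

Secant formula: x_{n+1} = x_n - f(x_n)(x_n - x_{n-1})/(f(x_n) - f(x_{n-1}))

Iteration 1:
  f(-3.130000) = -43.851197
  f(-0.040000) = 5.878336
  x_2 = -0.040000 - 5.878336×(-0.040000 - (-3.130000))/(5.878336 - (-43.851197))
       = -0.405257
Iteration 2:
  f(-0.040000) = 5.878336
  f(-0.405257) = 4.553439
  x_3 = -0.405257 - 4.553439×(-0.405257 - (-0.040000))/(4.553439 - 5.878336)
       = -1.660581
Iteration 3:
  f(-0.405257) = 4.553439
  f(-1.660581) = -6.318380
  x_4 = -1.660581 - (-6.318380)×(-1.660581 - (-0.405257))/(-6.318380 - 4.553439)
       = -0.931024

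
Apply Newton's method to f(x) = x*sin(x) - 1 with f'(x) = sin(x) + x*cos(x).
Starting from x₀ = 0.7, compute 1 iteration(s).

f(x) = x*sin(x) - 1
f'(x) = sin(x) + x*cos(x)
x₀ = 0.7

Newton-Raphson formula: x_{n+1} = x_n - f(x_n)/f'(x_n)

Iteration 1:
  f(0.700000) = -0.549048
  f'(0.700000) = 1.179607
  x_1 = 0.700000 - (-0.549048)/1.179607 = 1.165450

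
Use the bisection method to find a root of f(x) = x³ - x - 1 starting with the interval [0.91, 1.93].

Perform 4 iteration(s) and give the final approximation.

f(x) = x³ - x - 1
Initial interval: [0.91, 1.93]

Iteration 1:
  c_1 = (0.910000 + 1.930000)/2 = 1.420000
  f(c_1) = f(1.420000) = 0.443288
  f(a) × f(c) < 0, new interval: [0.910000, 1.420000]
Iteration 2:
  c_2 = (0.910000 + 1.420000)/2 = 1.165000
  f(c_2) = f(1.165000) = -0.583833
  f(a) × f(c) ≥ 0, new interval: [1.165000, 1.420000]
Iteration 3:
  c_3 = (1.165000 + 1.420000)/2 = 1.292500
  f(c_3) = f(1.292500) = -0.133306
  f(a) × f(c) ≥ 0, new interval: [1.292500, 1.420000]
Iteration 4:
  c_4 = (1.292500 + 1.420000)/2 = 1.356250
  f(c_4) = f(1.356250) = 0.138455
  f(a) × f(c) < 0, new interval: [1.292500, 1.356250]

After 4 iteration(s), the approximation is c_4 = 1.356250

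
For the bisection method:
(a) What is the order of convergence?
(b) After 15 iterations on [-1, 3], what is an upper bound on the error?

(a) Bisection has linear (order 1) convergence; the error is halved each step.

(b) Error bound = (b-a)/2^n = (3 - (-1))/2^{15}
    = 4/2^{15}

(a) 1 (linear); (b) error ≤ 1.22e-04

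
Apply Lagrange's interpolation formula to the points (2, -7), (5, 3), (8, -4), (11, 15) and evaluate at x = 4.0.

Lagrange interpolation formula:
P(x) = Σ yᵢ × Lᵢ(x)
where Lᵢ(x) = Π_{j≠i} (x - xⱼ)/(xᵢ - xⱼ)

L_0(4.0) = (4.0 - 5)/(2 - 5) × (4.0 - 8)/(2 - 8) × (4.0 - 11)/(2 - 11) = 0.172840
L_1(4.0) = (4.0 - 2)/(5 - 2) × (4.0 - 8)/(5 - 8) × (4.0 - 11)/(5 - 11) = 1.037037
L_2(4.0) = (4.0 - 2)/(8 - 2) × (4.0 - 5)/(8 - 5) × (4.0 - 11)/(8 - 11) = -0.259259
L_3(4.0) = (4.0 - 2)/(11 - 2) × (4.0 - 5)/(11 - 5) × (4.0 - 8)/(11 - 8) = 0.049383

P(4.0) = (-7)×L_0(4.0) + 3×L_1(4.0) + (-4)×L_2(4.0) + 15×L_3(4.0)
P(4.0) = 3.679012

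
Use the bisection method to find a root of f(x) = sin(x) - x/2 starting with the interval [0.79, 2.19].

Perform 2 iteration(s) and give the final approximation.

f(x) = sin(x) - x/2
Initial interval: [0.79, 2.19]

Iteration 1:
  c_1 = (0.790000 + 2.190000)/2 = 1.490000
  f(c_1) = f(1.490000) = 0.251738
  f(a) × f(c) ≥ 0, new interval: [1.490000, 2.190000]
Iteration 2:
  c_2 = (1.490000 + 2.190000)/2 = 1.840000
  f(c_2) = f(1.840000) = 0.043983
  f(a) × f(c) ≥ 0, new interval: [1.840000, 2.190000]

After 2 iteration(s), the approximation is c_2 = 1.840000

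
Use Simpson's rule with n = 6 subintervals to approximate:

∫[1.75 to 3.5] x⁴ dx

f(x) = x⁴
a = 1.75, b = 3.5, n = 6
h = (b - a)/n = 0.291667

Simpson's rule: (h/3)[f(x₀) + 4f(x₁) + 2f(x₂) + ... + f(xₙ)]

x_0 = 1.7500, f(x_0) = 9.378906, coefficient = 1
x_1 = 2.0417, f(x_1) = 17.375582, coefficient = 4
x_2 = 2.3333, f(x_2) = 29.641975, coefficient = 2
x_3 = 2.6250, f(x_3) = 47.480713, coefficient = 4
x_4 = 2.9167, f(x_4) = 72.368104, coefficient = 2
x_5 = 3.2083, f(x_5) = 105.954141, coefficient = 4
x_6 = 3.5000, f(x_6) = 150.062500, coefficient = 1

I ≈ (0.291667/3) × 1046.703306 = 101.762821
Exact value: 101.761133
Error: 0.001689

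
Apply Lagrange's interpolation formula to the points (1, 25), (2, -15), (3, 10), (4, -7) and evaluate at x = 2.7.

Lagrange interpolation formula:
P(x) = Σ yᵢ × Lᵢ(x)
where Lᵢ(x) = Π_{j≠i} (x - xⱼ)/(xᵢ - xⱼ)

L_0(2.7) = (2.7 - 2)/(1 - 2) × (2.7 - 3)/(1 - 3) × (2.7 - 4)/(1 - 4) = -0.045500
L_1(2.7) = (2.7 - 1)/(2 - 1) × (2.7 - 3)/(2 - 3) × (2.7 - 4)/(2 - 4) = 0.331500
L_2(2.7) = (2.7 - 1)/(3 - 1) × (2.7 - 2)/(3 - 2) × (2.7 - 4)/(3 - 4) = 0.773500
L_3(2.7) = (2.7 - 1)/(4 - 1) × (2.7 - 2)/(4 - 2) × (2.7 - 3)/(4 - 3) = -0.059500

P(2.7) = 25×L_0(2.7) + (-15)×L_1(2.7) + 10×L_2(2.7) + (-7)×L_3(2.7)
P(2.7) = 2.041500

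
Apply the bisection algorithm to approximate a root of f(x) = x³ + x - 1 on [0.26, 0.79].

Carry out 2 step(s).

f(x) = x³ + x - 1
Initial interval: [0.26, 0.79]

Iteration 1:
  c_1 = (0.260000 + 0.790000)/2 = 0.525000
  f(c_1) = f(0.525000) = -0.330297
  f(a) × f(c) ≥ 0, new interval: [0.525000, 0.790000]
Iteration 2:
  c_2 = (0.525000 + 0.790000)/2 = 0.657500
  f(c_2) = f(0.657500) = -0.058259
  f(a) × f(c) ≥ 0, new interval: [0.657500, 0.790000]

After 2 iteration(s), the approximation is c_2 = 0.657500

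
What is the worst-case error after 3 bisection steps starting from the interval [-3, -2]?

Bisection error bound: |error| ≤ (b-a)/2^n
|error| ≤ (-2 - (-3))/2^3 = 1/2^3
|error| ≤ 0.1250000000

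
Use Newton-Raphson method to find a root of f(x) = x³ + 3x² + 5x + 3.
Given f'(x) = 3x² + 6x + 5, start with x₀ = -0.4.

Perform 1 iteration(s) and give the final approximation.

f(x) = x³ + 3x² + 5x + 3
f'(x) = 3x² + 6x + 5
x₀ = -0.4

Newton-Raphson formula: x_{n+1} = x_n - f(x_n)/f'(x_n)

Iteration 1:
  f(-0.400000) = 1.416000
  f'(-0.400000) = 3.080000
  x_1 = -0.400000 - 1.416000/3.080000 = -0.859740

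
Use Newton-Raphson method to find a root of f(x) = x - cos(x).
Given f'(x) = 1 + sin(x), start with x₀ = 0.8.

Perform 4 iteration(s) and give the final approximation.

f(x) = x - cos(x)
f'(x) = 1 + sin(x)
x₀ = 0.8

Newton-Raphson formula: x_{n+1} = x_n - f(x_n)/f'(x_n)

Iteration 1:
  f(0.800000) = 0.103293
  f'(0.800000) = 1.717356
  x_1 = 0.800000 - 0.103293/1.717356 = 0.739853
Iteration 2:
  f(0.739853) = 0.001286
  f'(0.739853) = 1.674180
  x_2 = 0.739853 - 0.001286/1.674180 = 0.739085
Iteration 3:
  f(0.739085) = 0.000000
  f'(0.739085) = 1.673612
  x_3 = 0.739085 - 0.000000/1.673612 = 0.739085
Iteration 4:
  f(0.739085) = 0.000000
  f'(0.739085) = 1.673612
  x_4 = 0.739085 - 0.000000/1.673612 = 0.739085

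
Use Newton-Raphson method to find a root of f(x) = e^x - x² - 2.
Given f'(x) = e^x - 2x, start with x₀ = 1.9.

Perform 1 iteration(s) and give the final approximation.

f(x) = e^x - x² - 2
f'(x) = e^x - 2x
x₀ = 1.9

Newton-Raphson formula: x_{n+1} = x_n - f(x_n)/f'(x_n)

Iteration 1:
  f(1.900000) = 1.075894
  f'(1.900000) = 2.885894
  x_1 = 1.900000 - 1.075894/2.885894 = 1.527189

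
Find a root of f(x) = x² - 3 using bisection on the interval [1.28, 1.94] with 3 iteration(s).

f(x) = x² - 3
Initial interval: [1.28, 1.94]

Iteration 1:
  c_1 = (1.280000 + 1.940000)/2 = 1.610000
  f(c_1) = f(1.610000) = -0.407900
  f(a) × f(c) ≥ 0, new interval: [1.610000, 1.940000]
Iteration 2:
  c_2 = (1.610000 + 1.940000)/2 = 1.775000
  f(c_2) = f(1.775000) = 0.150625
  f(a) × f(c) < 0, new interval: [1.610000, 1.775000]
Iteration 3:
  c_3 = (1.610000 + 1.775000)/2 = 1.692500
  f(c_3) = f(1.692500) = -0.135444
  f(a) × f(c) ≥ 0, new interval: [1.692500, 1.775000]

After 3 iteration(s), the approximation is c_3 = 1.692500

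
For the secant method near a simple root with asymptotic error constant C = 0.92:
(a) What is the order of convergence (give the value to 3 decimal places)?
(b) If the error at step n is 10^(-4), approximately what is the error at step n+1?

(a) Secant method has superlinear convergence with order φ = (1+√5)/2 ≈ 1.618.
    This means |e_{n+1}| ≈ C|e_n|^1.618.

(b) With |e_n| = 10^(-4) and C = 0.92:
    |e_{n+1}| ≈ 0.92 × (10^(-4))^1.618 = 0.92 × 10^(-6.47)

(a) ≈ 1.618 (golden ratio); (b) |e_{n+1}| ≈ 3.102e-07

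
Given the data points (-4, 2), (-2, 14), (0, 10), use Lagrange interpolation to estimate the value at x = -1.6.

Lagrange interpolation formula:
P(x) = Σ yᵢ × Lᵢ(x)
where Lᵢ(x) = Π_{j≠i} (x - xⱼ)/(xᵢ - xⱼ)

L_0(-1.6) = (-1.6 - (-2))/(-4 - (-2)) × (-1.6 - 0)/(-4 - 0) = -0.080000
L_1(-1.6) = (-1.6 - (-4))/(-2 - (-4)) × (-1.6 - 0)/(-2 - 0) = 0.960000
L_2(-1.6) = (-1.6 - (-4))/(0 - (-4)) × (-1.6 - (-2))/(0 - (-2)) = 0.120000

P(-1.6) = 2×L_0(-1.6) + 14×L_1(-1.6) + 10×L_2(-1.6)
P(-1.6) = 14.480000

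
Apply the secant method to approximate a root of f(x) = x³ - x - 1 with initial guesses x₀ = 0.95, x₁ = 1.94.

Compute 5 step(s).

f(x) = x³ - x - 1
x₀ = 0.95, x₁ = 1.94

Secant formula: x_{n+1} = x_n - f(x_n)(x_n - x_{n-1})/(f(x_n) - f(x_{n-1}))

Iteration 1:
  f(0.950000) = -1.092625
  f(1.940000) = 4.361384
  x_2 = 1.940000 - 4.361384×(1.940000 - 0.950000)/(4.361384 - (-1.092625))
       = 1.148331
Iteration 2:
  f(1.940000) = 4.361384
  f(1.148331) = -0.634068
  x_3 = 1.148331 - (-0.634068)×(1.148331 - 1.940000)/(-0.634068 - 4.361384)
       = 1.248817
Iteration 3:
  f(1.148331) = -0.634068
  f(1.248817) = -0.301233
  x_4 = 1.248817 - (-0.301233)×(1.248817 - 1.148331)/(-0.301233 - (-0.634068))
       = 1.339762
Iteration 4:
  f(1.248817) = -0.301233
  f(1.339762) = 0.065058
  x_5 = 1.339762 - 0.065058×(1.339762 - 1.248817)/(0.065058 - (-0.301233))
       = 1.323609
Iteration 5:
  f(1.339762) = 0.065058
  f(1.323609) = -0.004726
  x_6 = 1.323609 - (-0.004726)×(1.323609 - 1.339762)/(-0.004726 - 0.065058)
       = 1.324703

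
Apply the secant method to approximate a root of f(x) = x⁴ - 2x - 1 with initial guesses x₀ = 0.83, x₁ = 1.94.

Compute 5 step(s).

f(x) = x⁴ - 2x - 1
x₀ = 0.83, x₁ = 1.94

Secant formula: x_{n+1} = x_n - f(x_n)(x_n - x_{n-1})/(f(x_n) - f(x_{n-1}))

Iteration 1:
  f(0.830000) = -2.185417
  f(1.940000) = 9.284685
  x_2 = 1.940000 - 9.284685×(1.940000 - 0.830000)/(9.284685 - (-2.185417))
       = 1.041490
Iteration 2:
  f(1.940000) = 9.284685
  f(1.041490) = -1.906403
  x_3 = 1.041490 - (-1.906403)×(1.041490 - 1.940000)/(-1.906403 - 9.284685)
       = 1.194551
Iteration 3:
  f(1.041490) = -1.906403
  f(1.194551) = -1.352908
  x_4 = 1.194551 - (-1.352908)×(1.194551 - 1.041490)/(-1.352908 - (-1.906403))
       = 1.568679
Iteration 4:
  f(1.194551) = -1.352908
  f(1.568679) = 1.917957
  x_5 = 1.568679 - 1.917957×(1.568679 - 1.194551)/(1.917957 - (-1.352908))
       = 1.349300
Iteration 5:
  f(1.568679) = 1.917957
  f(1.349300) = -0.383980
  x_6 = 1.349300 - (-0.383980)×(1.349300 - 1.568679)/(-0.383980 - 1.917957)
       = 1.385894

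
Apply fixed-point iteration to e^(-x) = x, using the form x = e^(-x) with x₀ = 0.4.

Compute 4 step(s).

Equation: e^(-x) = x
Fixed-point form: x = e^(-x)
x₀ = 0.4

x_1 = g(0.400000) = 0.670320
x_2 = g(0.670320) = 0.511545
x_3 = g(0.511545) = 0.599569
x_4 = g(0.599569) = 0.549048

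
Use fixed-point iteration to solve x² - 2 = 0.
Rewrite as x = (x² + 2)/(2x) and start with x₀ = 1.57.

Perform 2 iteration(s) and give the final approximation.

Equation: x² - 2 = 0
Fixed-point form: x = (x² + 2)/(2x)
x₀ = 1.57

x_1 = g(1.570000) = 1.421943
x_2 = g(1.421943) = 1.414235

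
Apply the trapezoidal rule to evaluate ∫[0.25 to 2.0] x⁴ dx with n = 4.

f(x) = x⁴
a = 0.25, b = 2.0, n = 4
h = (b - a)/n = 0.437500

Trapezoidal rule: (h/2)[f(x₀) + 2f(x₁) + 2f(x₂) + ... + f(xₙ)]

x_0 = 0.2500, f(x_0) = 0.003906, coefficient = 1
x_1 = 0.6875, f(x_1) = 0.223404, coefficient = 2
x_2 = 1.1250, f(x_2) = 1.601807, coefficient = 2
x_3 = 1.5625, f(x_3) = 5.960464, coefficient = 2
x_4 = 2.0000, f(x_4) = 16.000000, coefficient = 1

I ≈ (0.437500/2) × 31.575256 = 6.907087
Exact value: 6.399805
Error: 0.507283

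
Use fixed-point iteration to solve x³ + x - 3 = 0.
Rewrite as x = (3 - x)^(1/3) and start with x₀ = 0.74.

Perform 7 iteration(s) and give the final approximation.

Equation: x³ + x - 3 = 0
Fixed-point form: x = (3 - x)^(1/3)
x₀ = 0.74

x_1 = g(0.740000) = 1.312309
x_2 = g(1.312309) = 1.190596
x_3 = g(1.190596) = 1.218555
x_4 = g(1.218555) = 1.212246
x_5 = g(1.212246) = 1.213675
x_6 = g(1.213675) = 1.213352
x_7 = g(1.213352) = 1.213425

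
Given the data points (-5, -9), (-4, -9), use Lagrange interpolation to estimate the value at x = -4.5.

Lagrange interpolation formula:
P(x) = Σ yᵢ × Lᵢ(x)
where Lᵢ(x) = Π_{j≠i} (x - xⱼ)/(xᵢ - xⱼ)

L_0(-4.5) = (-4.5 - (-4))/(-5 - (-4)) = 0.500000
L_1(-4.5) = (-4.5 - (-5))/(-4 - (-5)) = 0.500000

P(-4.5) = (-9)×L_0(-4.5) + (-9)×L_1(-4.5)
P(-4.5) = -9.000000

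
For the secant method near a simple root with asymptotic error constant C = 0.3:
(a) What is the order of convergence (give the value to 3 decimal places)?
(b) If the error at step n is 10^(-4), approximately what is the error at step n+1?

(a) Secant method has superlinear convergence with order φ = (1+√5)/2 ≈ 1.618.
    This means |e_{n+1}| ≈ C|e_n|^1.618.

(b) With |e_n| = 10^(-4) and C = 0.3:
    |e_{n+1}| ≈ 0.3 × (10^(-4))^1.618 = 0.3 × 10^(-6.47)

(a) ≈ 1.618 (golden ratio); (b) |e_{n+1}| ≈ 1.012e-07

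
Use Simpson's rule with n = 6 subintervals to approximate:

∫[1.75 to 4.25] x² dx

f(x) = x²
a = 1.75, b = 4.25, n = 6
h = (b - a)/n = 0.416667

Simpson's rule: (h/3)[f(x₀) + 4f(x₁) + 2f(x₂) + ... + f(xₙ)]

x_0 = 1.7500, f(x_0) = 3.062500, coefficient = 1
x_1 = 2.1667, f(x_1) = 4.694444, coefficient = 4
x_2 = 2.5833, f(x_2) = 6.673611, coefficient = 2
x_3 = 3.0000, f(x_3) = 9.000000, coefficient = 4
x_4 = 3.4167, f(x_4) = 11.673611, coefficient = 2
x_5 = 3.8333, f(x_5) = 14.694444, coefficient = 4
x_6 = 4.2500, f(x_6) = 18.062500, coefficient = 1

I ≈ (0.416667/3) × 171.375000 = 23.802083
Exact value: 23.802083
Error: 0.000000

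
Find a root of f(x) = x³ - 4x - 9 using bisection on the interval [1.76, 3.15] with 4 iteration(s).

f(x) = x³ - 4x - 9
Initial interval: [1.76, 3.15]

Iteration 1:
  c_1 = (1.760000 + 3.150000)/2 = 2.455000
  f(c_1) = f(2.455000) = -4.023654
  f(a) × f(c) ≥ 0, new interval: [2.455000, 3.150000]
Iteration 2:
  c_2 = (2.455000 + 3.150000)/2 = 2.802500
  f(c_2) = f(2.802500) = 1.800853
  f(a) × f(c) < 0, new interval: [2.455000, 2.802500]
Iteration 3:
  c_3 = (2.455000 + 2.802500)/2 = 2.628750
  f(c_3) = f(2.628750) = -1.349479
  f(a) × f(c) ≥ 0, new interval: [2.628750, 2.802500]
Iteration 4:
  c_4 = (2.628750 + 2.802500)/2 = 2.715625
  f(c_4) = f(2.715625) = 0.164200
  f(a) × f(c) < 0, new interval: [2.628750, 2.715625]

After 4 iteration(s), the approximation is c_4 = 2.715625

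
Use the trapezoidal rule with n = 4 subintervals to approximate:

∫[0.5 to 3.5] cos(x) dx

f(x) = cos(x)
a = 0.5, b = 3.5, n = 4
h = (b - a)/n = 0.750000

Trapezoidal rule: (h/2)[f(x₀) + 2f(x₁) + 2f(x₂) + ... + f(xₙ)]

x_0 = 0.5000, f(x_0) = 0.877583, coefficient = 1
x_1 = 1.2500, f(x_1) = 0.315322, coefficient = 2
x_2 = 2.0000, f(x_2) = -0.416147, coefficient = 2
x_3 = 2.7500, f(x_3) = -0.924302, coefficient = 2
x_4 = 3.5000, f(x_4) = -0.936457, coefficient = 1

I ≈ (0.750000/2) × -2.109128 = -0.790923
Exact value: -0.830209
Error: 0.039286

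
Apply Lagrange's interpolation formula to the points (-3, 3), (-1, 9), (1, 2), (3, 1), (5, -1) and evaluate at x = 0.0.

Lagrange interpolation formula:
P(x) = Σ yᵢ × Lᵢ(x)
where Lᵢ(x) = Π_{j≠i} (x - xⱼ)/(xᵢ - xⱼ)

L_0(0.0) = (0.0 - (-1))/(-3 - (-1)) × (0.0 - 1)/(-3 - 1) × (0.0 - 3)/(-3 - 3) × (0.0 - 5)/(-3 - 5) = -0.039062
L_1(0.0) = (0.0 - (-3))/(-1 - (-3)) × (0.0 - 1)/(-1 - 1) × (0.0 - 3)/(-1 - 3) × (0.0 - 5)/(-1 - 5) = 0.468750
L_2(0.0) = (0.0 - (-3))/(1 - (-3)) × (0.0 - (-1))/(1 - (-1)) × (0.0 - 3)/(1 - 3) × (0.0 - 5)/(1 - 5) = 0.703125
L_3(0.0) = (0.0 - (-3))/(3 - (-3)) × (0.0 - (-1))/(3 - (-1)) × (0.0 - 1)/(3 - 1) × (0.0 - 5)/(3 - 5) = -0.156250
L_4(0.0) = (0.0 - (-3))/(5 - (-3)) × (0.0 - (-1))/(5 - (-1)) × (0.0 - 1)/(5 - 1) × (0.0 - 3)/(5 - 3) = 0.023438

P(0.0) = 3×L_0(0.0) + 9×L_1(0.0) + 2×L_2(0.0) + 1×L_3(0.0) + (-1)×L_4(0.0)
P(0.0) = 5.328125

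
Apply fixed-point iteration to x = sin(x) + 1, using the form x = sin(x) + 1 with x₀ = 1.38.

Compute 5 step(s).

Equation: x = sin(x) + 1
Fixed-point form: x = sin(x) + 1
x₀ = 1.38

x_1 = g(1.380000) = 1.981854
x_2 = g(1.981854) = 1.916699
x_3 = g(1.916699) = 1.940770
x_4 = g(1.940770) = 1.932337
x_5 = g(1.932337) = 1.935353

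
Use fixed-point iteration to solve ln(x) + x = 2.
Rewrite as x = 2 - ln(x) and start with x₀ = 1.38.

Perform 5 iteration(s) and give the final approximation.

Equation: ln(x) + x = 2
Fixed-point form: x = 2 - ln(x)
x₀ = 1.38

x_1 = g(1.380000) = 1.677917
x_2 = g(1.677917) = 1.482447
x_3 = g(1.482447) = 1.606306
x_4 = g(1.606306) = 1.526063
x_5 = g(1.526063) = 1.577309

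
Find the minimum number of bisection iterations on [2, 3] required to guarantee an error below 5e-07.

We need (b-a)/2^n ≤ 5e-07
(3 - 2)/2^n ≤ 5e-07
1/2^n ≤ 5e-07
2^n ≥ 2000000
n ≥ log₂(2000000) = 20.93
n ≥ 21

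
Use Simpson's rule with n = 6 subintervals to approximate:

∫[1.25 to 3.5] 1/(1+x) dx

f(x) = 1/(1+x)
a = 1.25, b = 3.5, n = 6
h = (b - a)/n = 0.375000

Simpson's rule: (h/3)[f(x₀) + 4f(x₁) + 2f(x₂) + ... + f(xₙ)]

x_0 = 1.2500, f(x_0) = 0.444444, coefficient = 1
x_1 = 1.6250, f(x_1) = 0.380952, coefficient = 4
x_2 = 2.0000, f(x_2) = 0.333333, coefficient = 2
x_3 = 2.3750, f(x_3) = 0.296296, coefficient = 4
x_4 = 2.7500, f(x_4) = 0.266667, coefficient = 2
x_5 = 3.1250, f(x_5) = 0.242424, coefficient = 4
x_6 = 3.5000, f(x_6) = 0.222222, coefficient = 1

I ≈ (0.375000/3) × 5.545358 = 0.693170
Exact value: 0.693147
Error: 0.000023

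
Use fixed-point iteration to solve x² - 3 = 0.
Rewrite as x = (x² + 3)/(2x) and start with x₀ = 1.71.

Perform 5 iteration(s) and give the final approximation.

Equation: x² - 3 = 0
Fixed-point form: x = (x² + 3)/(2x)
x₀ = 1.71

x_1 = g(1.710000) = 1.732193
x_2 = g(1.732193) = 1.732051
x_3 = g(1.732051) = 1.732051
x_4 = g(1.732051) = 1.732051
x_5 = g(1.732051) = 1.732051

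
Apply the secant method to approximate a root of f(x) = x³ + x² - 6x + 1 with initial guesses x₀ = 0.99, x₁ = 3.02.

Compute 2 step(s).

f(x) = x³ + x² - 6x + 1
x₀ = 0.99, x₁ = 3.02

Secant formula: x_{n+1} = x_n - f(x_n)(x_n - x_{n-1})/(f(x_n) - f(x_{n-1}))

Iteration 1:
  f(0.990000) = -2.989601
  f(3.020000) = 19.544008
  x_2 = 3.020000 - 19.544008×(3.020000 - 0.990000)/(19.544008 - (-2.989601))
       = 1.259326
Iteration 2:
  f(3.020000) = 19.544008
  f(1.259326) = -2.972886
  x_3 = 1.259326 - (-2.972886)×(1.259326 - 3.020000)/(-2.972886 - 19.544008)
       = 1.491786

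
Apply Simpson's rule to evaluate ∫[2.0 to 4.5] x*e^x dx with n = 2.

f(x) = x*e^x
a = 2.0, b = 4.5, n = 2
h = (b - a)/n = 1.250000

Simpson's rule: (h/3)[f(x₀) + 4f(x₁) + 2f(x₂) + ... + f(xₙ)]

x_0 = 2.0000, f(x_0) = 14.778112, coefficient = 1
x_1 = 3.2500, f(x_1) = 83.818605, coefficient = 4
x_2 = 4.5000, f(x_2) = 405.077091, coefficient = 1

I ≈ (1.250000/3) × 755.129622 = 314.637342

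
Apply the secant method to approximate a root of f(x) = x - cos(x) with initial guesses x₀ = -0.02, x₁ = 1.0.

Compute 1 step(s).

f(x) = x - cos(x)
x₀ = -0.02, x₁ = 1.0

Secant formula: x_{n+1} = x_n - f(x_n)(x_n - x_{n-1})/(f(x_n) - f(x_{n-1}))

Iteration 1:
  f(-0.020000) = -1.019800
  f(1.000000) = 0.459698
  x_2 = 1.000000 - 0.459698×(1.000000 - (-0.020000))/(0.459698 - (-1.019800))
       = 0.683074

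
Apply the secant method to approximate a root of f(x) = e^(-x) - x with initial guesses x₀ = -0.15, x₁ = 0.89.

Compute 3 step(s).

f(x) = e^(-x) - x
x₀ = -0.15, x₁ = 0.89

Secant formula: x_{n+1} = x_n - f(x_n)(x_n - x_{n-1})/(f(x_n) - f(x_{n-1}))

Iteration 1:
  f(-0.150000) = 1.311834
  f(0.890000) = -0.479344
  x_2 = 0.890000 - (-0.479344)×(0.890000 - (-0.150000))/(-0.479344 - 1.311834)
       = 0.611682
Iteration 2:
  f(0.890000) = -0.479344
  f(0.611682) = -0.069244
  x_3 = 0.611682 - (-0.069244)×(0.611682 - 0.890000)/(-0.069244 - (-0.479344))
       = 0.564689
Iteration 3:
  f(0.611682) = -0.069244
  f(0.564689) = 0.003848
  x_4 = 0.564689 - 0.003848×(0.564689 - 0.611682)/(0.003848 - (-0.069244))
       = 0.567163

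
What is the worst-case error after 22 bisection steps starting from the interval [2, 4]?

Bisection error bound: |error| ≤ (b-a)/2^n
|error| ≤ (4 - 2)/2^22 = 2/2^22
|error| ≤ 0.0000004768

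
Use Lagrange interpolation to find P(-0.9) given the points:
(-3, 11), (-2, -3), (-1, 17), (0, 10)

Lagrange interpolation formula:
P(x) = Σ yᵢ × Lᵢ(x)
where Lᵢ(x) = Π_{j≠i} (x - xⱼ)/(xᵢ - xⱼ)

L_0(-0.9) = (-0.9 - (-2))/(-3 - (-2)) × (-0.9 - (-1))/(-3 - (-1)) × (-0.9 - 0)/(-3 - 0) = 0.016500
L_1(-0.9) = (-0.9 - (-3))/(-2 - (-3)) × (-0.9 - (-1))/(-2 - (-1)) × (-0.9 - 0)/(-2 - 0) = -0.094500
L_2(-0.9) = (-0.9 - (-3))/(-1 - (-3)) × (-0.9 - (-2))/(-1 - (-2)) × (-0.9 - 0)/(-1 - 0) = 1.039500
L_3(-0.9) = (-0.9 - (-3))/(0 - (-3)) × (-0.9 - (-2))/(0 - (-2)) × (-0.9 - (-1))/(0 - (-1)) = 0.038500

P(-0.9) = 11×L_0(-0.9) + (-3)×L_1(-0.9) + 17×L_2(-0.9) + 10×L_3(-0.9)
P(-0.9) = 18.521500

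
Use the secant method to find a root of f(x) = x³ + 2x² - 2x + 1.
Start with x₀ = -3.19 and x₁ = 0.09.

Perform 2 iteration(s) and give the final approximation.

f(x) = x³ + 2x² - 2x + 1
x₀ = -3.19, x₁ = 0.09

Secant formula: x_{n+1} = x_n - f(x_n)(x_n - x_{n-1})/(f(x_n) - f(x_{n-1}))

Iteration 1:
  f(-3.190000) = -4.729559
  f(0.090000) = 0.836929
  x_2 = 0.090000 - 0.836929×(0.090000 - (-3.190000))/(0.836929 - (-4.729559))
       = -0.403152
Iteration 2:
  f(0.090000) = 0.836929
  f(-0.403152) = 2.065844
  x_3 = -0.403152 - 2.065844×(-0.403152 - 0.090000)/(2.065844 - 0.836929)
       = 0.425852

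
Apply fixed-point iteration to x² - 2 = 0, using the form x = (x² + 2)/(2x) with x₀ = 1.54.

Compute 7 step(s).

Equation: x² - 2 = 0
Fixed-point form: x = (x² + 2)/(2x)
x₀ = 1.54

x_1 = g(1.540000) = 1.419351
x_2 = g(1.419351) = 1.414223
x_3 = g(1.414223) = 1.414214
x_4 = g(1.414214) = 1.414214
x_5 = g(1.414214) = 1.414214
x_6 = g(1.414214) = 1.414214
x_7 = g(1.414214) = 1.414214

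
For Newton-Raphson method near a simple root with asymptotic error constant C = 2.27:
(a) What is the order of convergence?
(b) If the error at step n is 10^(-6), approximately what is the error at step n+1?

(a) Newton-Raphson has quadratic (order 2) convergence near simple roots.
    This means |e_{n+1}| ≈ C|e_n|².

(b) With |e_n| = 10^(-6) and C = 2.27:
    |e_{n+1}| ≈ 2.27 × (10^(-6))² = 2.27 × 10^(-12)

(a) 2 (quadratic); (b) |e_{n+1}| ≈ 2.270e-12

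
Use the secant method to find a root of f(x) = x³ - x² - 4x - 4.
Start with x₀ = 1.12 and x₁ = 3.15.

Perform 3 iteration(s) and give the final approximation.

f(x) = x³ - x² - 4x - 4
x₀ = 1.12, x₁ = 3.15

Secant formula: x_{n+1} = x_n - f(x_n)(x_n - x_{n-1})/(f(x_n) - f(x_{n-1}))

Iteration 1:
  f(1.120000) = -8.329472
  f(3.150000) = 4.733375
  x_2 = 3.150000 - 4.733375×(3.150000 - 1.120000)/(4.733375 - (-8.329472))
       = 2.414421
Iteration 2:
  f(3.150000) = 4.733375
  f(2.414421) = -5.412414
  x_3 = 2.414421 - (-5.412414)×(2.414421 - 3.150000)/(-5.412414 - 4.733375)
       = 2.806826
Iteration 3:
  f(2.414421) = -5.412414
  f(2.806826) = -0.992635
  x_4 = 2.806826 - (-0.992635)×(2.806826 - 2.414421)/(-0.992635 - (-5.412414))
       = 2.894956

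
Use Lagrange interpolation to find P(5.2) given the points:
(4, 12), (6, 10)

Lagrange interpolation formula:
P(x) = Σ yᵢ × Lᵢ(x)
where Lᵢ(x) = Π_{j≠i} (x - xⱼ)/(xᵢ - xⱼ)

L_0(5.2) = (5.2 - 6)/(4 - 6) = 0.400000
L_1(5.2) = (5.2 - 4)/(6 - 4) = 0.600000

P(5.2) = 12×L_0(5.2) + 10×L_1(5.2)
P(5.2) = 10.800000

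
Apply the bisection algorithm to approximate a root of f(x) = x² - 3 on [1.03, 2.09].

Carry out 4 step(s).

f(x) = x² - 3
Initial interval: [1.03, 2.09]

Iteration 1:
  c_1 = (1.030000 + 2.090000)/2 = 1.560000
  f(c_1) = f(1.560000) = -0.566400
  f(a) × f(c) ≥ 0, new interval: [1.560000, 2.090000]
Iteration 2:
  c_2 = (1.560000 + 2.090000)/2 = 1.825000
  f(c_2) = f(1.825000) = 0.330625
  f(a) × f(c) < 0, new interval: [1.560000, 1.825000]
Iteration 3:
  c_3 = (1.560000 + 1.825000)/2 = 1.692500
  f(c_3) = f(1.692500) = -0.135444
  f(a) × f(c) ≥ 0, new interval: [1.692500, 1.825000]
Iteration 4:
  c_4 = (1.692500 + 1.825000)/2 = 1.758750
  f(c_4) = f(1.758750) = 0.093202
  f(a) × f(c) < 0, new interval: [1.692500, 1.758750]

After 4 iteration(s), the approximation is c_4 = 1.758750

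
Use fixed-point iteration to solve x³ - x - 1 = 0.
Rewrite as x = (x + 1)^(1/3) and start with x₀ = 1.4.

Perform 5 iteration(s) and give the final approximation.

Equation: x³ - x - 1 = 0
Fixed-point form: x = (x + 1)^(1/3)
x₀ = 1.4

x_1 = g(1.400000) = 1.338866
x_2 = g(1.338866) = 1.327400
x_3 = g(1.327400) = 1.325227
x_4 = g(1.325227) = 1.324815
x_5 = g(1.324815) = 1.324736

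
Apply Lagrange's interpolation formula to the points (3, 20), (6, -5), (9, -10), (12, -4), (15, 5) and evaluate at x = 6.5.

Lagrange interpolation formula:
P(x) = Σ yᵢ × Lᵢ(x)
where Lᵢ(x) = Π_{j≠i} (x - xⱼ)/(xᵢ - xⱼ)

L_0(6.5) = (6.5 - 6)/(3 - 6) × (6.5 - 9)/(3 - 9) × (6.5 - 12)/(3 - 12) × (6.5 - 15)/(3 - 15) = -0.030060
L_1(6.5) = (6.5 - 3)/(6 - 3) × (6.5 - 9)/(6 - 9) × (6.5 - 12)/(6 - 12) × (6.5 - 15)/(6 - 15) = 0.841692
L_2(6.5) = (6.5 - 3)/(9 - 3) × (6.5 - 6)/(9 - 6) × (6.5 - 12)/(9 - 12) × (6.5 - 15)/(9 - 15) = 0.252508
L_3(6.5) = (6.5 - 3)/(12 - 3) × (6.5 - 6)/(12 - 6) × (6.5 - 9)/(12 - 9) × (6.5 - 15)/(12 - 15) = -0.076517
L_4(6.5) = (6.5 - 3)/(15 - 3) × (6.5 - 6)/(15 - 6) × (6.5 - 9)/(15 - 9) × (6.5 - 12)/(15 - 12) = 0.012378

P(6.5) = 20×L_0(6.5) + (-5)×L_1(6.5) + (-10)×L_2(6.5) + (-4)×L_3(6.5) + 5×L_4(6.5)
P(6.5) = -6.966789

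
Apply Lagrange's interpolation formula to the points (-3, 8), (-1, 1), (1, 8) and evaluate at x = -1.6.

Lagrange interpolation formula:
P(x) = Σ yᵢ × Lᵢ(x)
where Lᵢ(x) = Π_{j≠i} (x - xⱼ)/(xᵢ - xⱼ)

L_0(-1.6) = (-1.6 - (-1))/(-3 - (-1)) × (-1.6 - 1)/(-3 - 1) = 0.195000
L_1(-1.6) = (-1.6 - (-3))/(-1 - (-3)) × (-1.6 - 1)/(-1 - 1) = 0.910000
L_2(-1.6) = (-1.6 - (-3))/(1 - (-3)) × (-1.6 - (-1))/(1 - (-1)) = -0.105000

P(-1.6) = 8×L_0(-1.6) + 1×L_1(-1.6) + 8×L_2(-1.6)
P(-1.6) = 1.630000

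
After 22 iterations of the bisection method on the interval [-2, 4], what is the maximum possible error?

Bisection error bound: |error| ≤ (b-a)/2^n
|error| ≤ (4 - (-2))/2^22 = 6/2^22
|error| ≤ 0.0000014305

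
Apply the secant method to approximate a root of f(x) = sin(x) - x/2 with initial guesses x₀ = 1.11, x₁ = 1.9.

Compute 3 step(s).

f(x) = sin(x) - x/2
x₀ = 1.11, x₁ = 1.9

Secant formula: x_{n+1} = x_n - f(x_n)(x_n - x_{n-1})/(f(x_n) - f(x_{n-1}))

Iteration 1:
  f(1.110000) = 0.340699
  f(1.900000) = -0.003700
  x_2 = 1.900000 - (-0.003700)×(1.900000 - 1.110000)/(-0.003700 - 0.340699)
       = 1.891513
Iteration 2:
  f(1.900000) = -0.003700
  f(1.891513) = 0.003253
  x_3 = 1.891513 - 0.003253×(1.891513 - 1.900000)/(0.003253 - (-0.003700))
       = 1.895484
Iteration 3:
  f(1.891513) = 0.003253
  f(1.895484) = 0.000008
  x_4 = 1.895484 - 0.000008×(1.895484 - 1.891513)/(0.000008 - 0.003253)
       = 1.895494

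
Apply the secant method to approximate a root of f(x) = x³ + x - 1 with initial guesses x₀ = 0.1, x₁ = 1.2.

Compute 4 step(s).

f(x) = x³ + x - 1
x₀ = 0.1, x₁ = 1.2

Secant formula: x_{n+1} = x_n - f(x_n)(x_n - x_{n-1})/(f(x_n) - f(x_{n-1}))

Iteration 1:
  f(0.100000) = -0.899000
  f(1.200000) = 1.928000
  x_2 = 1.200000 - 1.928000×(1.200000 - 0.100000)/(1.928000 - (-0.899000))
       = 0.449805
Iteration 2:
  f(1.200000) = 1.928000
  f(0.449805) = -0.459188
  x_3 = 0.449805 - (-0.459188)×(0.449805 - 1.200000)/(-0.459188 - 1.928000)
       = 0.594109
Iteration 3:
  f(0.449805) = -0.459188
  f(0.594109) = -0.196191
  x_4 = 0.594109 - (-0.196191)×(0.594109 - 0.449805)/(-0.196191 - (-0.459188))
       = 0.701757
Iteration 4:
  f(0.594109) = -0.196191
  f(0.701757) = 0.047346
  x_5 = 0.701757 - 0.047346×(0.701757 - 0.594109)/(0.047346 - (-0.196191))
       = 0.680829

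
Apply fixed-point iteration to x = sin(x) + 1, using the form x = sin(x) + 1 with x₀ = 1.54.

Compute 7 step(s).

Equation: x = sin(x) + 1
Fixed-point form: x = sin(x) + 1
x₀ = 1.54

x_1 = g(1.540000) = 1.999526
x_2 = g(1.999526) = 1.909495
x_3 = g(1.909495) = 1.943188
x_4 = g(1.943188) = 1.931460
x_5 = g(1.931460) = 1.935663
x_6 = g(1.935663) = 1.934171
x_7 = g(1.934171) = 1.934703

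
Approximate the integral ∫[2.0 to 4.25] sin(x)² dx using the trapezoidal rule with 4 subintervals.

f(x) = sin(x)²
a = 2.0, b = 4.25, n = 4
h = (b - a)/n = 0.562500

Trapezoidal rule: (h/2)[f(x₀) + 2f(x₁) + 2f(x₂) + ... + f(xₙ)]

x_0 = 2.0000, f(x_0) = 0.826822, coefficient = 1
x_1 = 2.5625, f(x_1) = 0.299499, coefficient = 2
x_2 = 3.1250, f(x_2) = 0.000275, coefficient = 2
x_3 = 3.6875, f(x_3) = 0.269562, coefficient = 2
x_4 = 4.2500, f(x_4) = 0.801006, coefficient = 1

I ≈ (0.562500/2) × 2.766500 = 0.778078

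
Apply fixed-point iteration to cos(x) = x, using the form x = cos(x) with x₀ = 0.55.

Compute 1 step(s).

Equation: cos(x) = x
Fixed-point form: x = cos(x)
x₀ = 0.55

x_1 = g(0.550000) = 0.852525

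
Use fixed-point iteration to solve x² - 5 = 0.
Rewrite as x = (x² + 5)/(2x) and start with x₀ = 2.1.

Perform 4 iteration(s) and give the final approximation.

Equation: x² - 5 = 0
Fixed-point form: x = (x² + 5)/(2x)
x₀ = 2.1

x_1 = g(2.100000) = 2.240476
x_2 = g(2.240476) = 2.236072
x_3 = g(2.236072) = 2.236068
x_4 = g(2.236068) = 2.236068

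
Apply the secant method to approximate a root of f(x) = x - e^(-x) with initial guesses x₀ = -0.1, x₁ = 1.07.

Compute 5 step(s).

f(x) = x - e^(-x)
x₀ = -0.1, x₁ = 1.07

Secant formula: x_{n+1} = x_n - f(x_n)(x_n - x_{n-1})/(f(x_n) - f(x_{n-1}))

Iteration 1:
  f(-0.100000) = -1.205171
  f(1.070000) = 0.726991
  x_2 = 1.070000 - 0.726991×(1.070000 - (-0.100000))/(0.726991 - (-1.205171))
       = 0.629778
Iteration 2:
  f(1.070000) = 0.726991
  f(0.629778) = 0.097068
  x_3 = 0.629778 - 0.097068×(0.629778 - 1.070000)/(0.097068 - 0.726991)
       = 0.561942
Iteration 3:
  f(0.629778) = 0.097068
  f(0.561942) = -0.008159
  x_4 = 0.561942 - (-0.008159)×(0.561942 - 0.629778)/(-0.008159 - 0.097068)
       = 0.567202
Iteration 4:
  f(0.561942) = -0.008159
  f(0.567202) = 0.000092
  x_5 = 0.567202 - 0.000092×(0.567202 - 0.561942)/(0.000092 - (-0.008159))
       = 0.567143
Iteration 5:
  f(0.567202) = 0.000092
  f(0.567143) = 0.000000
  x_6 = 0.567143 - 0.000000×(0.567143 - 0.567202)/(0.000000 - 0.000092)
       = 0.567143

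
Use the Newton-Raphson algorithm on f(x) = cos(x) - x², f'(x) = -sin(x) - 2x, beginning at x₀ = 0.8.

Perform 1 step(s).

f(x) = cos(x) - x²
f'(x) = -sin(x) - 2x
x₀ = 0.8

Newton-Raphson formula: x_{n+1} = x_n - f(x_n)/f'(x_n)

Iteration 1:
  f(0.800000) = 0.056707
  f'(0.800000) = -2.317356
  x_1 = 0.800000 - 0.056707/(-2.317356) = 0.824470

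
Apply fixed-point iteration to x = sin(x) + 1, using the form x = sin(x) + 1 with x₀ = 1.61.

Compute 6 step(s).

Equation: x = sin(x) + 1
Fixed-point form: x = sin(x) + 1
x₀ = 1.61

x_1 = g(1.610000) = 1.999232
x_2 = g(1.999232) = 1.909617
x_3 = g(1.909617) = 1.943147
x_4 = g(1.943147) = 1.931475
x_5 = g(1.931475) = 1.935658
x_6 = g(1.935658) = 1.934173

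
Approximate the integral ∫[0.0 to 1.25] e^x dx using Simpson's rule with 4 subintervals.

f(x) = e^x
a = 0.0, b = 1.25, n = 4
h = (b - a)/n = 0.312500

Simpson's rule: (h/3)[f(x₀) + 4f(x₁) + 2f(x₂) + ... + f(xₙ)]

x_0 = 0.0000, f(x_0) = 1.000000, coefficient = 1
x_1 = 0.3125, f(x_1) = 1.366838, coefficient = 4
x_2 = 0.6250, f(x_2) = 1.868246, coefficient = 2
x_3 = 0.9375, f(x_3) = 2.553589, coefficient = 4
x_4 = 1.2500, f(x_4) = 3.490343, coefficient = 1

I ≈ (0.312500/3) × 23.908544 = 2.490473
Exact value: 2.490343
Error: 0.000130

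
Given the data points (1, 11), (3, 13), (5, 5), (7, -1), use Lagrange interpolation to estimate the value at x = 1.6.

Lagrange interpolation formula:
P(x) = Σ yᵢ × Lᵢ(x)
where Lᵢ(x) = Π_{j≠i} (x - xⱼ)/(xᵢ - xⱼ)

L_0(1.6) = (1.6 - 3)/(1 - 3) × (1.6 - 5)/(1 - 5) × (1.6 - 7)/(1 - 7) = 0.535500
L_1(1.6) = (1.6 - 1)/(3 - 1) × (1.6 - 5)/(3 - 5) × (1.6 - 7)/(3 - 7) = 0.688500
L_2(1.6) = (1.6 - 1)/(5 - 1) × (1.6 - 3)/(5 - 3) × (1.6 - 7)/(5 - 7) = -0.283500
L_3(1.6) = (1.6 - 1)/(7 - 1) × (1.6 - 3)/(7 - 3) × (1.6 - 5)/(7 - 5) = 0.059500

P(1.6) = 11×L_0(1.6) + 13×L_1(1.6) + 5×L_2(1.6) + (-1)×L_3(1.6)
P(1.6) = 13.364000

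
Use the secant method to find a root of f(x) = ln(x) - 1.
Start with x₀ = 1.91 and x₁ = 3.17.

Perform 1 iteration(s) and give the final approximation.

f(x) = ln(x) - 1
x₀ = 1.91, x₁ = 3.17

Secant formula: x_{n+1} = x_n - f(x_n)(x_n - x_{n-1})/(f(x_n) - f(x_{n-1}))

Iteration 1:
  f(1.910000) = -0.352897
  f(3.170000) = 0.153732
  x_2 = 3.170000 - 0.153732×(3.170000 - 1.910000)/(0.153732 - (-0.352897))
       = 2.787665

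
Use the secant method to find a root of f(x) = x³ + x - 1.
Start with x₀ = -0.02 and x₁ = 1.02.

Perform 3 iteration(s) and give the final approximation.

f(x) = x³ + x - 1
x₀ = -0.02, x₁ = 1.02

Secant formula: x_{n+1} = x_n - f(x_n)(x_n - x_{n-1})/(f(x_n) - f(x_{n-1}))

Iteration 1:
  f(-0.020000) = -1.020008
  f(1.020000) = 1.081208
  x_2 = 1.020000 - 1.081208×(1.020000 - (-0.020000))/(1.081208 - (-1.020008))
       = 0.484854
Iteration 2:
  f(1.020000) = 1.081208
  f(0.484854) = -0.401164
  x_3 = 0.484854 - (-0.401164)×(0.484854 - 1.020000)/(-0.401164 - 1.081208)
       = 0.629677
Iteration 3:
  f(0.484854) = -0.401164
  f(0.629677) = -0.120660
  x_4 = 0.629677 - (-0.120660)×(0.629677 - 0.484854)/(-0.120660 - (-0.401164))
       = 0.691973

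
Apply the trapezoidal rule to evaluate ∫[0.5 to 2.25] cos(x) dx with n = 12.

f(x) = cos(x)
a = 0.5, b = 2.25, n = 12
h = (b - a)/n = 0.145833

Trapezoidal rule: (h/2)[f(x₀) + 2f(x₁) + 2f(x₂) + ... + f(xₙ)]

x_0 = 0.5000, f(x_0) = 0.877583, coefficient = 1
x_1 = 0.6458, f(x_1) = 0.798598, coefficient = 2
x_2 = 0.7917, f(x_2) = 0.702660, coefficient = 2
x_3 = 0.9375, f(x_3) = 0.591805, coefficient = 2
x_4 = 1.0833, f(x_4) = 0.468386, coefficient = 2
x_5 = 1.2292, f(x_5) = 0.335023, coefficient = 2
x_6 = 1.3750, f(x_6) = 0.194548, coefficient = 2
x_7 = 1.5208, f(x_7) = 0.049942, coefficient = 2
x_8 = 1.6667, f(x_8) = -0.095724, coefficient = 2
x_9 = 1.8125, f(x_9) = -0.239357, coefficient = 2
x_10 = 1.9583, f(x_10) = -0.377909, coefficient = 2
x_11 = 2.1042, f(x_11) = -0.508438, coefficient = 2
x_12 = 2.2500, f(x_12) = -0.628174, coefficient = 1

I ≈ (0.145833/2) × 4.088478 = 0.298118
Exact value: 0.298648
Error: 0.000529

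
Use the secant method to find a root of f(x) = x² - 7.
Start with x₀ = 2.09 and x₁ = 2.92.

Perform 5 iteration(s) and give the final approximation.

f(x) = x² - 7
x₀ = 2.09, x₁ = 2.92

Secant formula: x_{n+1} = x_n - f(x_n)(x_n - x_{n-1})/(f(x_n) - f(x_{n-1}))

Iteration 1:
  f(2.090000) = -2.631900
  f(2.920000) = 1.526400
  x_2 = 2.920000 - 1.526400×(2.920000 - 2.090000)/(1.526400 - (-2.631900))
       = 2.615329
Iteration 2:
  f(2.920000) = 1.526400
  f(2.615329) = -0.160052
  x_3 = 2.615329 - (-0.160052)×(2.615329 - 2.920000)/(-0.160052 - 1.526400)
       = 2.644244
Iteration 3:
  f(2.615329) = -0.160052
  f(2.644244) = -0.007973
  x_4 = 2.644244 - (-0.007973)×(2.644244 - 2.615329)/(-0.007973 - (-0.160052))
       = 2.645760
Iteration 4:
  f(2.644244) = -0.007973
  f(2.645760) = 0.000046
  x_5 = 2.645760 - 0.000046×(2.645760 - 2.644244)/(0.000046 - (-0.007973))
       = 2.645751
Iteration 5:
  f(2.645760) = 0.000046
  f(2.645751) = 0.000000
  x_6 = 2.645751 - 0.000000×(2.645751 - 2.645760)/(0.000000 - 0.000046)
       = 2.645751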